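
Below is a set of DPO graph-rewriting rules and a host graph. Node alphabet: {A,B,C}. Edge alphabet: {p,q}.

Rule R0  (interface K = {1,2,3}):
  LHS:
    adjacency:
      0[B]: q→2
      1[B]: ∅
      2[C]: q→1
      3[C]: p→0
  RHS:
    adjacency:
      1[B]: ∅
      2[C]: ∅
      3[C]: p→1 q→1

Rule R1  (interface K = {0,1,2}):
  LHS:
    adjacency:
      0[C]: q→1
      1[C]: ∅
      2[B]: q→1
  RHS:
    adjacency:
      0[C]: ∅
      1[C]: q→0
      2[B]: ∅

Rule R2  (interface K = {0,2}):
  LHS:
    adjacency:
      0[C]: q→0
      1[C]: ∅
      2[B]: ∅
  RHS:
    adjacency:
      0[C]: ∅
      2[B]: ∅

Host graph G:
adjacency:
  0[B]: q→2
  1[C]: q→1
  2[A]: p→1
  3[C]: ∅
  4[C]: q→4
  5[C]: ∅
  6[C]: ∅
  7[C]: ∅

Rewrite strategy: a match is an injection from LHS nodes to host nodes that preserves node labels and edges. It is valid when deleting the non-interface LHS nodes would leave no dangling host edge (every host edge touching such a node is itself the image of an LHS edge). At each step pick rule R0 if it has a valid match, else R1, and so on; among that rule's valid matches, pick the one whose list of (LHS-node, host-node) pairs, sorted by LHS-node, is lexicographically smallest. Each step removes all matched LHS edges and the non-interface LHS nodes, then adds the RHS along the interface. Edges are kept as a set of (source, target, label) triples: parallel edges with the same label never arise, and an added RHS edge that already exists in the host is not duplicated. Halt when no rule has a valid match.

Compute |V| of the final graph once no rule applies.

Answer: 6

Derivation:
[0] host  ⇒  8 nodes, 4 edges  {0-q->2 1-q->1 2-p->1 4-q->4}
[1] R2 @ {0↦1, 1↦3, 2↦0}  ⇒  7 nodes, 3 edges  {0-q->2 2-p->1 4-q->4}
[2] R2 @ {0↦4, 1↦5, 2↦0}  ⇒  6 nodes, 2 edges  {0-q->2 2-p->1}
normal form: no rule applies after step 2
NF nodes: {0:B, 1:C, 2:A, 4:C, 6:C, 7:C}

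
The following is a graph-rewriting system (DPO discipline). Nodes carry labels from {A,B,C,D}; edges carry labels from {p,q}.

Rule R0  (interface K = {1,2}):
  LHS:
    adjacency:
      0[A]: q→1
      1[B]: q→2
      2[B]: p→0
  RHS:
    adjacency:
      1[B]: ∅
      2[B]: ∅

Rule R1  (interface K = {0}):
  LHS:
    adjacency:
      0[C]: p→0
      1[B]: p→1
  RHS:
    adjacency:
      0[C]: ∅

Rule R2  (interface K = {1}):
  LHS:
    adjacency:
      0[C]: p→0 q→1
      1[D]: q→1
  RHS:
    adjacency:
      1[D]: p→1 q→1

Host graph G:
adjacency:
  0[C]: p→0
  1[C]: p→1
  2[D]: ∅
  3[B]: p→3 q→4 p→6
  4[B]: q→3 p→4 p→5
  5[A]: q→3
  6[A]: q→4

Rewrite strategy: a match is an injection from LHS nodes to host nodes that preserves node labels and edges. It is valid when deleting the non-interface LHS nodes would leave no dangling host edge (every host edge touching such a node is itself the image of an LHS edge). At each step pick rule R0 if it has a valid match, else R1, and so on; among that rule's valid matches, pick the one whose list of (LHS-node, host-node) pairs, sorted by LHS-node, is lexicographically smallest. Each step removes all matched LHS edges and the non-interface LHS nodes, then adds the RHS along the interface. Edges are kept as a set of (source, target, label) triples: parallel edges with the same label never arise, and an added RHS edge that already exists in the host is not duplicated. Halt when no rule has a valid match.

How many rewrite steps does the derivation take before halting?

initial: |V|=7 |E|=10  E = 0-p->0 1-p->1 3-p->3 3-q->4 3-p->6 4-q->3 4-p->4 4-p->5 5-q->3 6-q->4
step 1: apply R0 at {0↦5, 1↦3, 2↦4}  → |V|=6 |E|=7  E = 0-p->0 1-p->1 3-p->3 3-p->6 4-q->3 4-p->4 6-q->4
step 2: apply R0 at {0↦6, 1↦4, 2↦3}  → |V|=5 |E|=4  E = 0-p->0 1-p->1 3-p->3 4-p->4
step 3: apply R1 at {0↦0, 1↦3}  → |V|=4 |E|=2  E = 1-p->1 4-p->4
step 4: apply R1 at {0↦1, 1↦4}  → |V|=3 |E|=0  E = ∅
normal form: no rule applies after step 4

Answer: 4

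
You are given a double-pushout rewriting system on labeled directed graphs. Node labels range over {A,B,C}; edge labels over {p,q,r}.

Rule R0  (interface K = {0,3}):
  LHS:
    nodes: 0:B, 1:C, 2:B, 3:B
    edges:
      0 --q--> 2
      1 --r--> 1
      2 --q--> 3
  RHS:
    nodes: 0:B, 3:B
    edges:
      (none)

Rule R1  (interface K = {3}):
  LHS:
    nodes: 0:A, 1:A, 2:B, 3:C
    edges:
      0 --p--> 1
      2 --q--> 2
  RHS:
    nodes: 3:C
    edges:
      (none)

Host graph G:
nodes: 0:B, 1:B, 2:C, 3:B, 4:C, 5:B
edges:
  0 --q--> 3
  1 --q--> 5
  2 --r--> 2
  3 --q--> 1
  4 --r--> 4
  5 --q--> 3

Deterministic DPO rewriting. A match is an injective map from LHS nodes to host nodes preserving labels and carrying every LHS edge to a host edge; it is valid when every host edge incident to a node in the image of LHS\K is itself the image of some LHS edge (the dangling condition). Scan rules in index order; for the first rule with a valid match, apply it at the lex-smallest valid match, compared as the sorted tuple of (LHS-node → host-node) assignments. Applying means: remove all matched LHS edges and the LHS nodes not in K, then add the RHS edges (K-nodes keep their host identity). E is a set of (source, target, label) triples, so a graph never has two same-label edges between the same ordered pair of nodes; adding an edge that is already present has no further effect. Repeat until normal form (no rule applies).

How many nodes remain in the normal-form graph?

Answer: 2

Derivation:
start.  V:6 E:6  edges: 0-q->3 1-q->5 2-r->2 3-q->1 4-r->4 5-q->3
1. fire R0 via {0↦1, 1↦2, 2↦5, 3↦3}  →  V:4 E:3  edges: 0-q->3 3-q->1 4-r->4
2. fire R0 via {0↦0, 1↦4, 2↦3, 3↦1}  →  V:2 E:0  edges: ∅
final graph: no rule applies after step 2
NF nodes: {0:B, 1:B}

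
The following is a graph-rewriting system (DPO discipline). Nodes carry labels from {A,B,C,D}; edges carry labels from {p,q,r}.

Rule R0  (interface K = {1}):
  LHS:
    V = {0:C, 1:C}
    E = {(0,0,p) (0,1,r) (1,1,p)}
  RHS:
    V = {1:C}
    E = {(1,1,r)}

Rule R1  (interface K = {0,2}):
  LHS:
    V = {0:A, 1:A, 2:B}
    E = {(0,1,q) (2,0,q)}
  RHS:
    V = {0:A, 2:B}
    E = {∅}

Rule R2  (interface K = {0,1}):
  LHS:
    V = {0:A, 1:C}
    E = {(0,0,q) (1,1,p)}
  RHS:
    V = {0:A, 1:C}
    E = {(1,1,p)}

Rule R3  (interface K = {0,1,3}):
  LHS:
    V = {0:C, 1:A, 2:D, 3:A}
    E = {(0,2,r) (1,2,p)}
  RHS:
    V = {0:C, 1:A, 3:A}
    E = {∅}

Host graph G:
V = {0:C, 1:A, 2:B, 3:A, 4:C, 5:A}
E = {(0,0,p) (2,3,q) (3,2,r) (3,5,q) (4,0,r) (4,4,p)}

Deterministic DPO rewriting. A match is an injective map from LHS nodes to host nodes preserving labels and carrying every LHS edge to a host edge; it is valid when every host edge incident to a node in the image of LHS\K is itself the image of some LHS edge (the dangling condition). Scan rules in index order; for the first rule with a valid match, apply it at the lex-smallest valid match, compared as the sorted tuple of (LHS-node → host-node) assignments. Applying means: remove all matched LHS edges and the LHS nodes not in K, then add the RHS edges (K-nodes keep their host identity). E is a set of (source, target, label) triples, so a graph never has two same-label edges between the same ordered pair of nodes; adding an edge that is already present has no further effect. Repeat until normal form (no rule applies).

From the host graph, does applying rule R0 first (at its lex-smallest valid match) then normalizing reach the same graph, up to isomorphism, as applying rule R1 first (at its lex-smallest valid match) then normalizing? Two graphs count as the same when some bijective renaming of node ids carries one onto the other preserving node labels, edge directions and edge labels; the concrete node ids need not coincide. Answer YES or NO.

Answer: YES

Rewrite trace:
branch R0-first: apply at {0↦4, 1↦0} → |E|=4, then 1 more step(s) → NF |V|=4 |E|=2 V={0:C, 1:A, 2:B, 3:A} E=0-r->0 3-r->2
branch R1-first: apply at {0↦3, 1↦5, 2↦2} → |E|=4, then 1 more step(s) → NF |V|=4 |E|=2 V={0:C, 1:A, 2:B, 3:A} E=0-r->0 3-r->2
graphs isomorphic (equal up to label-preserving node renaming)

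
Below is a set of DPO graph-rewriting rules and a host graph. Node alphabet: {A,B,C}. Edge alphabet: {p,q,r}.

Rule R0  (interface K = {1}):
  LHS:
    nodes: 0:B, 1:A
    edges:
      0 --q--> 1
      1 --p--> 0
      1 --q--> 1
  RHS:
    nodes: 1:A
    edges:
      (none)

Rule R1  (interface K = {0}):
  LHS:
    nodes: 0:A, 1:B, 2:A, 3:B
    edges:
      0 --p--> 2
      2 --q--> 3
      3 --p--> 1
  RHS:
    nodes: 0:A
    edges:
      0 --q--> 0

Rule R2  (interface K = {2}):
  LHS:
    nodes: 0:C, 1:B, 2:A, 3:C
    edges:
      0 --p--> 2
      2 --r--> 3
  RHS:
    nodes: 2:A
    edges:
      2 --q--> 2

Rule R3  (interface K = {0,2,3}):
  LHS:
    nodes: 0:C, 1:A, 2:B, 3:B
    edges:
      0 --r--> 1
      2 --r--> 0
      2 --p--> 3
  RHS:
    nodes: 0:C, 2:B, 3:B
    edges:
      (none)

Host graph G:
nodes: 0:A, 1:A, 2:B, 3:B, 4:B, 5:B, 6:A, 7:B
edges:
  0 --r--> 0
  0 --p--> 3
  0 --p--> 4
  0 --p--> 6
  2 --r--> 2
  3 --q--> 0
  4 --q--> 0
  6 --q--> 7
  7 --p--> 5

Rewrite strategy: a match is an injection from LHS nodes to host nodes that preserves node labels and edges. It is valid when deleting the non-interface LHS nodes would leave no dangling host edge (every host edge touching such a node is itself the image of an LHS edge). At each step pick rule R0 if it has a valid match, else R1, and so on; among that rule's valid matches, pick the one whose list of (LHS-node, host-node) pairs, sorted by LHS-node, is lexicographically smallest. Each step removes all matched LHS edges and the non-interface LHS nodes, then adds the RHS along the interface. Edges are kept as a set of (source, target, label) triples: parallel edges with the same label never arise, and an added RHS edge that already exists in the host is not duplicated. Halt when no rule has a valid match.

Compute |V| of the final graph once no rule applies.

Answer: 4

Derivation:
initial: |V|=8 |E|=9  E = 0-r->0 0-p->3 0-p->4 0-p->6 2-r->2 3-q->0 4-q->0 6-q->7 7-p->5
step 1: apply R1 at {0↦0, 1↦5, 2↦6, 3↦7}  → |V|=5 |E|=7  E = 0-q->0 0-r->0 0-p->3 0-p->4 2-r->2 3-q->0 4-q->0
step 2: apply R0 at {0↦3, 1↦0}  → |V|=4 |E|=4  E = 0-r->0 0-p->4 2-r->2 4-q->0
normal form: no rule applies after step 2
NF nodes: {0:A, 1:A, 2:B, 4:B}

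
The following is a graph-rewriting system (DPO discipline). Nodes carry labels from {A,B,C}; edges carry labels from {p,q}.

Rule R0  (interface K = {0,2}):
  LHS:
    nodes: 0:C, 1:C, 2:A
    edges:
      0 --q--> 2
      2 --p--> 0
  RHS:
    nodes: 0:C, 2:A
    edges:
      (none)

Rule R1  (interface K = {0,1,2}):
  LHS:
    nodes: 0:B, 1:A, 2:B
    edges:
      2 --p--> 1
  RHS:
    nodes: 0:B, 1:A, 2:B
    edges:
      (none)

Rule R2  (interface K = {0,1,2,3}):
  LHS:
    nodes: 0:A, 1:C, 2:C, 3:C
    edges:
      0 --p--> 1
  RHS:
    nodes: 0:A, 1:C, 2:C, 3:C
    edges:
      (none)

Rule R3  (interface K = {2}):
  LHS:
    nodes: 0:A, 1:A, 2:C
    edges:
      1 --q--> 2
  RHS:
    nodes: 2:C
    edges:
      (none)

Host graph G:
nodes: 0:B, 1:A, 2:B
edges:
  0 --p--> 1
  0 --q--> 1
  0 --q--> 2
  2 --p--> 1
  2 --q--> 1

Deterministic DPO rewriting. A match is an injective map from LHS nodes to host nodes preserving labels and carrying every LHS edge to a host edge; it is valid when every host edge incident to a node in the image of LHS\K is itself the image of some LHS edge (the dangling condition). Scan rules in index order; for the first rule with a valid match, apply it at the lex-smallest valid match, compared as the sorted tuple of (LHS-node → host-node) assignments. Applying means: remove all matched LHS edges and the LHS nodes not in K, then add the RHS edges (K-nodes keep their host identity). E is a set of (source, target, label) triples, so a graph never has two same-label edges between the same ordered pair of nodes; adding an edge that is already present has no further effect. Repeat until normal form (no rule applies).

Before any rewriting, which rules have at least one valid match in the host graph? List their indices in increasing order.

R0: no valid match — LHS pattern not found
R1: 2 valid matches — {0↦0, 1↦1, 2↦2}, {0↦2, 1↦1, 2↦0}
R2: no valid match — LHS pattern not found
R3: no valid match — LHS pattern not found

Answer: [R1]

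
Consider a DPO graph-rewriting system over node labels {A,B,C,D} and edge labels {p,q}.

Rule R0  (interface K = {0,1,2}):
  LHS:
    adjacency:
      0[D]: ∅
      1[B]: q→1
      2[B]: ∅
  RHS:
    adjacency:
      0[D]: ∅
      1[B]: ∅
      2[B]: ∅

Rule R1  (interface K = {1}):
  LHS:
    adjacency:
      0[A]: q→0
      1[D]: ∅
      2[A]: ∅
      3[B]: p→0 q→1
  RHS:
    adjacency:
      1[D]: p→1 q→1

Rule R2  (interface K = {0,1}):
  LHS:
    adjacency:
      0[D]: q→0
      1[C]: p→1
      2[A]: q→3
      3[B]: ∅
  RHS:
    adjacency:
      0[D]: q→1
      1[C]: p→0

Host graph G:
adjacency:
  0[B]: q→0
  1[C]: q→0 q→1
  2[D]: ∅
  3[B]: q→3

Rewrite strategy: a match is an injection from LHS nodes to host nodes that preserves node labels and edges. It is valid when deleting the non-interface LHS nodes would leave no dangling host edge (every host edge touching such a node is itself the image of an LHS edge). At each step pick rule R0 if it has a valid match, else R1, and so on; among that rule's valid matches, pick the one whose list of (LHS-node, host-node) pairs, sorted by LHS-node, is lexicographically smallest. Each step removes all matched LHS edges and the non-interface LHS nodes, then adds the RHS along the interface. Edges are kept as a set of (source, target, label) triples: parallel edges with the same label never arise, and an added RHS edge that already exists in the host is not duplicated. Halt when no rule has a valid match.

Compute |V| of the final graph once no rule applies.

Answer: 4

Steps:
initial: |V|=4 |E|=4  E = 0-q->0 1-q->0 1-q->1 3-q->3
step 1: apply R0 at {0↦2, 1↦0, 2↦3}  → |V|=4 |E|=3  E = 1-q->0 1-q->1 3-q->3
step 2: apply R0 at {0↦2, 1↦3, 2↦0}  → |V|=4 |E|=2  E = 1-q->0 1-q->1
halt: no rule applies after step 2
NF nodes: {0:B, 1:C, 2:D, 3:B}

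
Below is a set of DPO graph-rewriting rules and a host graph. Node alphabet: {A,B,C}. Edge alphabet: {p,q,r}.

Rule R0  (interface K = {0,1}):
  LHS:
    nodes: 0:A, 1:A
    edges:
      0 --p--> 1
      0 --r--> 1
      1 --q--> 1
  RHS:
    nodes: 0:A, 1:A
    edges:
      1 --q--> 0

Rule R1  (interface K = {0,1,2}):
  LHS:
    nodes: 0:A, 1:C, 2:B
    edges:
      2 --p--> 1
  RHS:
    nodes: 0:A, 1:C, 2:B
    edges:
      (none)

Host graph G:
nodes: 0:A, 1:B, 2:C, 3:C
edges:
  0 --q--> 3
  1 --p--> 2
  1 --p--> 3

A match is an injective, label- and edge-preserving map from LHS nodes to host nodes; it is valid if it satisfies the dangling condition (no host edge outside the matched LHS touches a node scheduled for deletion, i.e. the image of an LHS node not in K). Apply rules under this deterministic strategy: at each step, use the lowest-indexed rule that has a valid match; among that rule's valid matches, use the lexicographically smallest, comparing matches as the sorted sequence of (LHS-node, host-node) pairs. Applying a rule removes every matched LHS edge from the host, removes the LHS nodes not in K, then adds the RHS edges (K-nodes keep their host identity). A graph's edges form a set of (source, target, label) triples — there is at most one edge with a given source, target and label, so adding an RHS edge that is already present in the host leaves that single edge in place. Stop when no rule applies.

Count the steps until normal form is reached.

initial: |V|=4 |E|=3  E = 0-q->3 1-p->2 1-p->3
step 1: apply R1 at {0↦0, 1↦2, 2↦1}  → |V|=4 |E|=2  E = 0-q->3 1-p->3
step 2: apply R1 at {0↦0, 1↦3, 2↦1}  → |V|=4 |E|=1  E = 0-q->3
final graph: no rule applies after step 2

Answer: 2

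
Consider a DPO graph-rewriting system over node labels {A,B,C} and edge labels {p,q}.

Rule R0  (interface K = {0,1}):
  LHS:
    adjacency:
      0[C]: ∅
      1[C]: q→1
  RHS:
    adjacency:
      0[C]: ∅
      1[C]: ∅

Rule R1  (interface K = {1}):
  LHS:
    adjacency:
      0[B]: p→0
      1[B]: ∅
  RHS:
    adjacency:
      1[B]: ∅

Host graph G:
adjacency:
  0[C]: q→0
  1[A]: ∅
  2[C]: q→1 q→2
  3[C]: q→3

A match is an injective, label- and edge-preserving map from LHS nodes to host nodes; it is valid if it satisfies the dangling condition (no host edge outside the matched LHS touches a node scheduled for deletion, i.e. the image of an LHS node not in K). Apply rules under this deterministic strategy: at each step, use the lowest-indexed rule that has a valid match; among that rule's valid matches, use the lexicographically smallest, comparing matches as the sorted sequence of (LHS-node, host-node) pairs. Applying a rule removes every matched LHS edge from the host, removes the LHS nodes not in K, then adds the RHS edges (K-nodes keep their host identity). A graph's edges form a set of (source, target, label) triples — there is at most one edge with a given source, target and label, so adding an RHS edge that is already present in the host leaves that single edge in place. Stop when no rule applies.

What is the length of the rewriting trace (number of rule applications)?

initial: |V|=4 |E|=4  E = 0-q->0 2-q->1 2-q->2 3-q->3
step 1: apply R0 at {0↦0, 1↦2}  → |V|=4 |E|=3  E = 0-q->0 2-q->1 3-q->3
step 2: apply R0 at {0↦0, 1↦3}  → |V|=4 |E|=2  E = 0-q->0 2-q->1
step 3: apply R0 at {0↦2, 1↦0}  → |V|=4 |E|=1  E = 2-q->1
halt: no rule applies after step 3

Answer: 3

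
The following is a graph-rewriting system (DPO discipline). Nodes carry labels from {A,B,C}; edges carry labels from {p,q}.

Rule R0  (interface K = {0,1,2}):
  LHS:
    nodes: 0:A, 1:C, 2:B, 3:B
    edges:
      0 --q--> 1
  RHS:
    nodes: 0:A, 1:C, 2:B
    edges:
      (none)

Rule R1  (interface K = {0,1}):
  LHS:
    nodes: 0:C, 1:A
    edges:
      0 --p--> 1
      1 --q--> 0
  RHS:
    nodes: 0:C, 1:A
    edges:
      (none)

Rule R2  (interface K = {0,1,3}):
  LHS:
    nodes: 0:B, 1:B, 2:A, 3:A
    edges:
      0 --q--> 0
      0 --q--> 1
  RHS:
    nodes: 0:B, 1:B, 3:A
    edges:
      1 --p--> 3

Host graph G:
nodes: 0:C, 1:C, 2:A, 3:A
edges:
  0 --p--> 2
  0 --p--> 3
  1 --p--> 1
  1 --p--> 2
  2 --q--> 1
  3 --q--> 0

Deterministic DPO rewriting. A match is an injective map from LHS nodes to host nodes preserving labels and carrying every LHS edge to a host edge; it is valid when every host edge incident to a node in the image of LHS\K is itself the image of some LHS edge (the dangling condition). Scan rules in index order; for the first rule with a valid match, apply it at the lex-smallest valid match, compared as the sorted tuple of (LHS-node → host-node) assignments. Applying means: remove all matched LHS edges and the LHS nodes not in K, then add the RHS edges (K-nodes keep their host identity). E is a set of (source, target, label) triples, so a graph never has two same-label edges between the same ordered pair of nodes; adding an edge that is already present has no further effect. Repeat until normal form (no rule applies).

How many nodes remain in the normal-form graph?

Answer: 4

Rewrite trace:
initial: |V|=4 |E|=6  E = 0-p->2 0-p->3 1-p->1 1-p->2 2-q->1 3-q->0
step 1: apply R1 at {0↦0, 1↦3}  → |V|=4 |E|=4  E = 0-p->2 1-p->1 1-p->2 2-q->1
step 2: apply R1 at {0↦1, 1↦2}  → |V|=4 |E|=2  E = 0-p->2 1-p->1
normal form: no rule applies after step 2
NF nodes: {0:C, 1:C, 2:A, 3:A}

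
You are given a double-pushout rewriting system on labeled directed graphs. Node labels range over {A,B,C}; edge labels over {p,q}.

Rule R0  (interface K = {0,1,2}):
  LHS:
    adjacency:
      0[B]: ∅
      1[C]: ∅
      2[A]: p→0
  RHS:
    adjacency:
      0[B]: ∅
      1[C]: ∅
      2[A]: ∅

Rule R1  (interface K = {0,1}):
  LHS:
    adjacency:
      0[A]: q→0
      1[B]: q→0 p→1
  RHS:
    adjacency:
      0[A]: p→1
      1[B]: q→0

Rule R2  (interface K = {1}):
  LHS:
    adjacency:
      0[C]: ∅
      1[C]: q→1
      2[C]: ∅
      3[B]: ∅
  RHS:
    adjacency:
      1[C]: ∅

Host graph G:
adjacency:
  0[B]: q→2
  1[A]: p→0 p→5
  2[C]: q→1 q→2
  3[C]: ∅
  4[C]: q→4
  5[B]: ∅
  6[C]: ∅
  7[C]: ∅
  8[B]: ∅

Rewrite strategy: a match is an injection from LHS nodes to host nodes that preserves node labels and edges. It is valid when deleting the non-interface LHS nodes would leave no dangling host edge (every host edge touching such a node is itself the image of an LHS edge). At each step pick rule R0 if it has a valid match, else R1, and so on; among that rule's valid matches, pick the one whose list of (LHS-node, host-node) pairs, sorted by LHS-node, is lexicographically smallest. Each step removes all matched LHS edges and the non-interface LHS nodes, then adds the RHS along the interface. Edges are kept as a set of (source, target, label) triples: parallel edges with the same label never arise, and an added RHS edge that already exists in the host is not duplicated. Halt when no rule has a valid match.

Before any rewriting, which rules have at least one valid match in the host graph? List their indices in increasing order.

R0: 10 valid matches — {0↦0, 1↦2, 2↦1}, {0↦0, 1↦3, 2↦1}, {0↦0, 1↦4, 2↦1} (+7 more)
R1: no valid match — LHS pattern not found
R2: 12 valid matches — {0↦3, 1↦2, 2↦6, 3↦8}, {0↦3, 1↦2, 2↦7, 3↦8}, {0↦3, 1↦4, 2↦6, 3↦8} (+9 more)

Answer: [R0,R2]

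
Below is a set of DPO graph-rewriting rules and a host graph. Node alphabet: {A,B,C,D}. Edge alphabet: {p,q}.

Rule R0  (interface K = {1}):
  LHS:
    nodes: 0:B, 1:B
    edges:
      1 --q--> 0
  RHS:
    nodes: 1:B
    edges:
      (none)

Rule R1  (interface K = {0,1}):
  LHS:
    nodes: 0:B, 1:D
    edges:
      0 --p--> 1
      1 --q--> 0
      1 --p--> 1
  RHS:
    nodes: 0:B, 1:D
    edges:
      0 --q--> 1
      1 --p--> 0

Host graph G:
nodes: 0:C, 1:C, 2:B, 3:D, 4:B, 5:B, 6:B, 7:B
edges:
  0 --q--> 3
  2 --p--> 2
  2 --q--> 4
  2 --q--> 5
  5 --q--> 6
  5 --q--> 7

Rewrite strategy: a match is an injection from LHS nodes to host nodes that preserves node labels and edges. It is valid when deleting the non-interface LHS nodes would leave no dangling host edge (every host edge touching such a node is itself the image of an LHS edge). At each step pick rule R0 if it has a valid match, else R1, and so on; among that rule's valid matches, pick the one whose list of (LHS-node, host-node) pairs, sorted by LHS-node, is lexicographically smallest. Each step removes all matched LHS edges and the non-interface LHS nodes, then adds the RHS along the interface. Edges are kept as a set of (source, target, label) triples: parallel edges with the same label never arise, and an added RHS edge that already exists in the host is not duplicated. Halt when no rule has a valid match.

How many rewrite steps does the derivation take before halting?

Answer: 4

Steps:
initial: |V|=8 |E|=6  E = 0-q->3 2-p->2 2-q->4 2-q->5 5-q->6 5-q->7
step 1: apply R0 at {0↦4, 1↦2}  → |V|=7 |E|=5  E = 0-q->3 2-p->2 2-q->5 5-q->6 5-q->7
step 2: apply R0 at {0↦6, 1↦5}  → |V|=6 |E|=4  E = 0-q->3 2-p->2 2-q->5 5-q->7
step 3: apply R0 at {0↦7, 1↦5}  → |V|=5 |E|=3  E = 0-q->3 2-p->2 2-q->5
step 4: apply R0 at {0↦5, 1↦2}  → |V|=4 |E|=2  E = 0-q->3 2-p->2
normal form: no rule applies after step 4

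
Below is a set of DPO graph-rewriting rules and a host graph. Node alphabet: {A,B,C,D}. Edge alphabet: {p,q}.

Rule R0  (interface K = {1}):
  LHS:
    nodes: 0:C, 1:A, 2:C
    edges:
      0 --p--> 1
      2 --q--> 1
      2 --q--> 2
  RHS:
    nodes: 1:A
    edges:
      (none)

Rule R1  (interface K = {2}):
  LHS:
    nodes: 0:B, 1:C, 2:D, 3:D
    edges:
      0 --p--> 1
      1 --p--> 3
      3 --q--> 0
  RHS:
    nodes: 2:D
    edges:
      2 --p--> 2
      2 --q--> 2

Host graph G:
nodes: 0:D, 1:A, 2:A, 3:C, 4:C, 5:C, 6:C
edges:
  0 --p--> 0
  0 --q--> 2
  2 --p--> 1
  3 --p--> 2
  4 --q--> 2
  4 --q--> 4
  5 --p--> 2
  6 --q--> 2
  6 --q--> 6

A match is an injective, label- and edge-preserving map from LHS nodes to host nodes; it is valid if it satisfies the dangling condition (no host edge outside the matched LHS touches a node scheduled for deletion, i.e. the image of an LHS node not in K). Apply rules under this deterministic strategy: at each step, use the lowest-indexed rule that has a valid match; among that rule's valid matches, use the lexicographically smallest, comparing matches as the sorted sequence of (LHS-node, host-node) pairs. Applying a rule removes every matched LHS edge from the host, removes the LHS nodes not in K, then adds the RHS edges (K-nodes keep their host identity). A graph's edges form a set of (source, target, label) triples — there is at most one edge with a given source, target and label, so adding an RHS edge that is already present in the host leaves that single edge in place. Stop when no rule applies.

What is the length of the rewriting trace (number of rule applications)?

start.  V:7 E:9  edges: 0-p->0 0-q->2 2-p->1 3-p->2 4-q->2 4-q->4 5-p->2 6-q->2 6-q->6
1. fire R0 via {0↦3, 1↦2, 2↦4}  →  V:5 E:6  edges: 0-p->0 0-q->2 2-p->1 5-p->2 6-q->2 6-q->6
2. fire R0 via {0↦5, 1↦2, 2↦6}  →  V:3 E:3  edges: 0-p->0 0-q->2 2-p->1
halt: no rule applies after step 2

Answer: 2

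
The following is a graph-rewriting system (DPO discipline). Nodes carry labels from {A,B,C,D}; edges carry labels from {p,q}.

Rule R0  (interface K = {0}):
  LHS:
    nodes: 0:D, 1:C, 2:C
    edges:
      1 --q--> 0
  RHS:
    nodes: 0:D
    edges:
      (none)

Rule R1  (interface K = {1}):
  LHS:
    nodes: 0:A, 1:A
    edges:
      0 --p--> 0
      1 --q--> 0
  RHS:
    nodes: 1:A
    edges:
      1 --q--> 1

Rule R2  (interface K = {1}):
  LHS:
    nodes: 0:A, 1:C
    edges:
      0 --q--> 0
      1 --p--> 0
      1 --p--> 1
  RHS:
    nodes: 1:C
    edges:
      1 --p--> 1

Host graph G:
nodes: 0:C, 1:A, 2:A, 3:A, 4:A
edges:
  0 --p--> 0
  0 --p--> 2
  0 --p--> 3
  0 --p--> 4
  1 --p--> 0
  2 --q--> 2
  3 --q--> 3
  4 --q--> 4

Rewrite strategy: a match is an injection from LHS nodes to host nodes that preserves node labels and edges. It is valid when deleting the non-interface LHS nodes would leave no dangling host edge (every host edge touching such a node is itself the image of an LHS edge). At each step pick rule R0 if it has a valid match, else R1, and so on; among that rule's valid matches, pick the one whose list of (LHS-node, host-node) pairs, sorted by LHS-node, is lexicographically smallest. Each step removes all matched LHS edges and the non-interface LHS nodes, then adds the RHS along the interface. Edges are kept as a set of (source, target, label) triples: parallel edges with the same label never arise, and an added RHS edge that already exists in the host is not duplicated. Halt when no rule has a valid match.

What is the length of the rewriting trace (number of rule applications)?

Answer: 3

Rewrite trace:
initial: |V|=5 |E|=8  E = 0-p->0 0-p->2 0-p->3 0-p->4 1-p->0 2-q->2 3-q->3 4-q->4
step 1: apply R2 at {0↦2, 1↦0}  → |V|=4 |E|=6  E = 0-p->0 0-p->3 0-p->4 1-p->0 3-q->3 4-q->4
step 2: apply R2 at {0↦3, 1↦0}  → |V|=3 |E|=4  E = 0-p->0 0-p->4 1-p->0 4-q->4
step 3: apply R2 at {0↦4, 1↦0}  → |V|=2 |E|=2  E = 0-p->0 1-p->0
final graph: no rule applies after step 3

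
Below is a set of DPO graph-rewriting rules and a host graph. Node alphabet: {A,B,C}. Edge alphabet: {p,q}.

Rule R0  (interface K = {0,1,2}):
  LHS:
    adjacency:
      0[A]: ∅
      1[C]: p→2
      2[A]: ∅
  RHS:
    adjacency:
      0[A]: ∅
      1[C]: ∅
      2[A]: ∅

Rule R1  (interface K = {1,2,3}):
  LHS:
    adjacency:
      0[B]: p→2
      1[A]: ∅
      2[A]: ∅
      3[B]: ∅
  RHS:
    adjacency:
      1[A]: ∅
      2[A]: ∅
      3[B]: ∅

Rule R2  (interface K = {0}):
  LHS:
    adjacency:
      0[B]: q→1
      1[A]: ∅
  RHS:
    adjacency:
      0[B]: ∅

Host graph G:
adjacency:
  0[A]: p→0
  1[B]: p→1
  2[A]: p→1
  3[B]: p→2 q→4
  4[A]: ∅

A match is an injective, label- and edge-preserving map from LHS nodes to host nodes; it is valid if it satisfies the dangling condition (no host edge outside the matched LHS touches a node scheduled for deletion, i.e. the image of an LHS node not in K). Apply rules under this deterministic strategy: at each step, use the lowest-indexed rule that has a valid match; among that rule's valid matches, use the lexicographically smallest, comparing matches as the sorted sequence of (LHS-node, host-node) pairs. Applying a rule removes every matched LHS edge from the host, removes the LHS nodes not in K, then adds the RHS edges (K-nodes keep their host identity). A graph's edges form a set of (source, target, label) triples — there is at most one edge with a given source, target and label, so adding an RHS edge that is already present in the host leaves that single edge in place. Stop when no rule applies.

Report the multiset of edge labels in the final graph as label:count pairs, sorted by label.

Answer: p:3

Rewrite trace:
start.  V:5 E:5  edges: 0-p->0 1-p->1 2-p->1 3-p->2 3-q->4
1. fire R2 via {0↦3, 1↦4}  →  V:4 E:4  edges: 0-p->0 1-p->1 2-p->1 3-p->2
2. fire R1 via {0↦3, 1↦0, 2↦2, 3↦1}  →  V:3 E:3  edges: 0-p->0 1-p->1 2-p->1
normal form: no rule applies after step 2
NF edges: [(0, 0, 'p'), (1, 1, 'p'), (2, 1, 'p')]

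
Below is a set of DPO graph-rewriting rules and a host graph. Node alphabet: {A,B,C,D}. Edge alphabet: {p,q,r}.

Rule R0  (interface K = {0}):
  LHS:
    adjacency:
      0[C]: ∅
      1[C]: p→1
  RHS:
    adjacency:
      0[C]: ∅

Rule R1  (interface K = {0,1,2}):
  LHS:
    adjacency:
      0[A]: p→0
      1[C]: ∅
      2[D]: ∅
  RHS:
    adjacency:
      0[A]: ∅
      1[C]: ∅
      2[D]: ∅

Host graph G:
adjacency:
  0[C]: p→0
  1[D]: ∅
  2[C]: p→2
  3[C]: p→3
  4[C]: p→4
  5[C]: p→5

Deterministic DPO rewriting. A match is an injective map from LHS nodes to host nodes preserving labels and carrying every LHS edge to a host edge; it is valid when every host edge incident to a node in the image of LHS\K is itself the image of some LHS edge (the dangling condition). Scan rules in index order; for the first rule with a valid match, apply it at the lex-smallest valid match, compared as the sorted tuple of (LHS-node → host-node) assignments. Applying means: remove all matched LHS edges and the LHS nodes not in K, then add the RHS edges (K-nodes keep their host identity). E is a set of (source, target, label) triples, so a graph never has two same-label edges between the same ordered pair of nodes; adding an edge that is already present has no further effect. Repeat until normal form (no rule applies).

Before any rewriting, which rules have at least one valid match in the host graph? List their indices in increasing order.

Answer: [R0]

Rewrite trace:
R0: 20 valid matches — {0↦0, 1↦2}, {0↦0, 1↦3}, {0↦0, 1↦4} (+17 more)
R1: no valid match — LHS pattern not found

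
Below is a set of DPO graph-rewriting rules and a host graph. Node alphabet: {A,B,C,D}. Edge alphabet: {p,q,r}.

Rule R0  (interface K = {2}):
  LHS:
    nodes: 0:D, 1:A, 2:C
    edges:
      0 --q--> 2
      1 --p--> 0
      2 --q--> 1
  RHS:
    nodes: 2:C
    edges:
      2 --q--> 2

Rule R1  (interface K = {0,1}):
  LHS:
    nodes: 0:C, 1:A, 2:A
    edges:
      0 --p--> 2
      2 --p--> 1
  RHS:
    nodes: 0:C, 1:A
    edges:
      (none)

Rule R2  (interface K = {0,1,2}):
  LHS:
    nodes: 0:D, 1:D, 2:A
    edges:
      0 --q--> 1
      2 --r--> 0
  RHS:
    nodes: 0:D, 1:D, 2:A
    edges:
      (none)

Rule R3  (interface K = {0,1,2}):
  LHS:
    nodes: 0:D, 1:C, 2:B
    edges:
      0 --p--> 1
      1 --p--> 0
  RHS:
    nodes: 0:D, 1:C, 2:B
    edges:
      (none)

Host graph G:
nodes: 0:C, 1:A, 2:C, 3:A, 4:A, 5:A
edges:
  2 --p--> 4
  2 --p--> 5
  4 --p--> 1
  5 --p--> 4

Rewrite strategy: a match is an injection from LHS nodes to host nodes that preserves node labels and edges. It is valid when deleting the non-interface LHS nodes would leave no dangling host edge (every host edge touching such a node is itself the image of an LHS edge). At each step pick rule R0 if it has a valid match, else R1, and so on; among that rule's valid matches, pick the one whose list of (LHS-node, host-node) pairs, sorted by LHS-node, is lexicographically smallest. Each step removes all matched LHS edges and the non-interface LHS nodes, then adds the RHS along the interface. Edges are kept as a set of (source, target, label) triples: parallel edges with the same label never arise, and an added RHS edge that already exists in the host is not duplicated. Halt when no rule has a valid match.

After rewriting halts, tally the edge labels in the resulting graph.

start.  V:6 E:4  edges: 2-p->4 2-p->5 4-p->1 5-p->4
1. fire R1 via {0↦2, 1↦4, 2↦5}  →  V:5 E:2  edges: 2-p->4 4-p->1
2. fire R1 via {0↦2, 1↦1, 2↦4}  →  V:4 E:0  edges: ∅
halt: no rule applies after step 2
NF edges: []

Answer: (no edges)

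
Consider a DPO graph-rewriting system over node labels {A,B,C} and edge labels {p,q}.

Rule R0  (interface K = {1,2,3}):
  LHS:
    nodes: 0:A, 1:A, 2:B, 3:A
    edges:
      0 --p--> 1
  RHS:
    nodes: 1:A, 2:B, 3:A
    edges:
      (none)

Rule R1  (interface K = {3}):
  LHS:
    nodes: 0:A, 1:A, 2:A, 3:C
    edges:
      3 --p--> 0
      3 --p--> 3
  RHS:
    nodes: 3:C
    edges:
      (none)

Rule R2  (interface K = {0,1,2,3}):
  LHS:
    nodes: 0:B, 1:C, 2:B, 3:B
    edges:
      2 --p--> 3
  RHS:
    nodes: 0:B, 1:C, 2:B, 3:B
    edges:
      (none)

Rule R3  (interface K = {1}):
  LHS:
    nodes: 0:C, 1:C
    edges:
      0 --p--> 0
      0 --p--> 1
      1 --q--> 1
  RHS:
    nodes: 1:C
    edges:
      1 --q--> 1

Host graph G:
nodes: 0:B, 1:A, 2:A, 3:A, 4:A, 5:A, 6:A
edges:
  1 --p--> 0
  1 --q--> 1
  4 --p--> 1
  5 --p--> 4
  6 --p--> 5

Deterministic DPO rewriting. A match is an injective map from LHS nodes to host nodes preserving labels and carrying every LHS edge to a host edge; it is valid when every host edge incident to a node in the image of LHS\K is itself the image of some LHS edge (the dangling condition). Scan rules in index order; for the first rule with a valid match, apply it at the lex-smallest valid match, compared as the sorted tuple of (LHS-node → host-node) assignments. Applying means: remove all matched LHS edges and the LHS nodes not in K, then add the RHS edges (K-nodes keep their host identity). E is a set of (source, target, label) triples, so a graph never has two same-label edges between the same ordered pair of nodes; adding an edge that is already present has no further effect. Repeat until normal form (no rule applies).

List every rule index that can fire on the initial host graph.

Answer: [R0]

Rewrite trace:
R0: 4 valid matches — {0↦6, 1↦5, 2↦0, 3↦1}, {0↦6, 1↦5, 2↦0, 3↦2}, {0↦6, 1↦5, 2↦0, 3↦3} (+1 more)
R1: no valid match — LHS pattern not found
R2: no valid match — LHS pattern not found
R3: no valid match — LHS pattern not found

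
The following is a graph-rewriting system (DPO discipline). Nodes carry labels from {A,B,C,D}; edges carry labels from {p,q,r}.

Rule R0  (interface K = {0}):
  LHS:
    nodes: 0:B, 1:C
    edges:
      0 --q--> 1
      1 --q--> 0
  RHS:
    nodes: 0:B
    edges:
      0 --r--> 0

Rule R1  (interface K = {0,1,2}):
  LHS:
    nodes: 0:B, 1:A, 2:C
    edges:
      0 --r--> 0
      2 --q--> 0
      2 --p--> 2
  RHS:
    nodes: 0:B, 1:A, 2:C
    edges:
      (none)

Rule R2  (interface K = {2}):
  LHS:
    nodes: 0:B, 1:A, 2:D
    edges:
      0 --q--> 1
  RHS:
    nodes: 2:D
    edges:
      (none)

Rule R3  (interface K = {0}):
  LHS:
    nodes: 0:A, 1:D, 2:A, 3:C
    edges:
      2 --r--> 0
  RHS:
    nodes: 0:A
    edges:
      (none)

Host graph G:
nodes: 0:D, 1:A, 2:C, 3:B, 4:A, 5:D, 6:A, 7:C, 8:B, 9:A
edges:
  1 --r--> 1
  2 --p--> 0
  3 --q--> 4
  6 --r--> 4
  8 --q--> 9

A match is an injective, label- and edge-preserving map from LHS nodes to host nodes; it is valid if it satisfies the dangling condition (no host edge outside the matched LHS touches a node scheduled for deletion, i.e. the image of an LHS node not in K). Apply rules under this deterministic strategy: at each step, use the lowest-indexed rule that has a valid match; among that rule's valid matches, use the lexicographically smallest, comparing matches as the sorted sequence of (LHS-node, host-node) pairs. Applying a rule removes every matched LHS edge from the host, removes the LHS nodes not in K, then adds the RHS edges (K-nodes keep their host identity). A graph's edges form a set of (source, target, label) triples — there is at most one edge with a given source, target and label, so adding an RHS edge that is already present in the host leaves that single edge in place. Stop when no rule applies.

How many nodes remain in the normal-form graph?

initial: |V|=10 |E|=5  E = 1-r->1 2-p->0 3-q->4 6-r->4 8-q->9
step 1: apply R2 at {0↦8, 1↦9, 2↦0}  → |V|=8 |E|=4  E = 1-r->1 2-p->0 3-q->4 6-r->4
step 2: apply R3 at {0↦4, 1↦5, 2↦6, 3↦7}  → |V|=5 |E|=3  E = 1-r->1 2-p->0 3-q->4
step 3: apply R2 at {0↦3, 1↦4, 2↦0}  → |V|=3 |E|=2  E = 1-r->1 2-p->0
final graph: no rule applies after step 3
NF nodes: {0:D, 1:A, 2:C}

Answer: 3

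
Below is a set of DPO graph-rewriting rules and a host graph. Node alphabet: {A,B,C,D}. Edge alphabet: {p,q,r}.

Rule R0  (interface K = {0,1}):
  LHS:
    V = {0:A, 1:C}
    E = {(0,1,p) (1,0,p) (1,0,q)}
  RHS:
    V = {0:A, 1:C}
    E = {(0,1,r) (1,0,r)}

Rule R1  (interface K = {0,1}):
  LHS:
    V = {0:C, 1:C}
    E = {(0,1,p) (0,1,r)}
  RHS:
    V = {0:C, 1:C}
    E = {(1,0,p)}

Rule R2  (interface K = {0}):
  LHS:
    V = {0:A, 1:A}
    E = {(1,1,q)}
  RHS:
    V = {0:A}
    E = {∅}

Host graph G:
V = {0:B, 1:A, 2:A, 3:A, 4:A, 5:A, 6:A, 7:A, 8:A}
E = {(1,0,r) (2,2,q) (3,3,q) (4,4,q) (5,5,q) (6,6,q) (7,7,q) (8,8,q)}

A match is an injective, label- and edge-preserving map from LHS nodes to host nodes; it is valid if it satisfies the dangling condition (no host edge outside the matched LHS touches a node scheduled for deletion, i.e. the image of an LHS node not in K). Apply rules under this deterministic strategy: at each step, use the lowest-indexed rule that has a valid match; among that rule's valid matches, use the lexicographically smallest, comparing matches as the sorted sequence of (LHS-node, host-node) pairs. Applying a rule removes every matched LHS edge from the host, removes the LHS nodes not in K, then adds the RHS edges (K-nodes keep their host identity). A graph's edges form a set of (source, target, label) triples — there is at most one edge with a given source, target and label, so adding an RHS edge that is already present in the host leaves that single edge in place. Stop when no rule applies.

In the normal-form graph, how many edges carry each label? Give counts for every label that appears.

initial: |V|=9 |E|=8  E = 1-r->0 2-q->2 3-q->3 4-q->4 5-q->5 6-q->6 7-q->7 8-q->8
step 1: apply R2 at {0↦1, 1↦2}  → |V|=8 |E|=7  E = 1-r->0 3-q->3 4-q->4 5-q->5 6-q->6 7-q->7 8-q->8
step 2: apply R2 at {0↦1, 1↦3}  → |V|=7 |E|=6  E = 1-r->0 4-q->4 5-q->5 6-q->6 7-q->7 8-q->8
step 3: apply R2 at {0↦1, 1↦4}  → |V|=6 |E|=5  E = 1-r->0 5-q->5 6-q->6 7-q->7 8-q->8
step 4: apply R2 at {0↦1, 1↦5}  → |V|=5 |E|=4  E = 1-r->0 6-q->6 7-q->7 8-q->8
step 5: apply R2 at {0↦1, 1↦6}  → |V|=4 |E|=3  E = 1-r->0 7-q->7 8-q->8
step 6: apply R2 at {0↦1, 1↦7}  → |V|=3 |E|=2  E = 1-r->0 8-q->8
step 7: apply R2 at {0↦1, 1↦8}  → |V|=2 |E|=1  E = 1-r->0
normal form: no rule applies after step 7
NF edges: [(1, 0, 'r')]

Answer: r:1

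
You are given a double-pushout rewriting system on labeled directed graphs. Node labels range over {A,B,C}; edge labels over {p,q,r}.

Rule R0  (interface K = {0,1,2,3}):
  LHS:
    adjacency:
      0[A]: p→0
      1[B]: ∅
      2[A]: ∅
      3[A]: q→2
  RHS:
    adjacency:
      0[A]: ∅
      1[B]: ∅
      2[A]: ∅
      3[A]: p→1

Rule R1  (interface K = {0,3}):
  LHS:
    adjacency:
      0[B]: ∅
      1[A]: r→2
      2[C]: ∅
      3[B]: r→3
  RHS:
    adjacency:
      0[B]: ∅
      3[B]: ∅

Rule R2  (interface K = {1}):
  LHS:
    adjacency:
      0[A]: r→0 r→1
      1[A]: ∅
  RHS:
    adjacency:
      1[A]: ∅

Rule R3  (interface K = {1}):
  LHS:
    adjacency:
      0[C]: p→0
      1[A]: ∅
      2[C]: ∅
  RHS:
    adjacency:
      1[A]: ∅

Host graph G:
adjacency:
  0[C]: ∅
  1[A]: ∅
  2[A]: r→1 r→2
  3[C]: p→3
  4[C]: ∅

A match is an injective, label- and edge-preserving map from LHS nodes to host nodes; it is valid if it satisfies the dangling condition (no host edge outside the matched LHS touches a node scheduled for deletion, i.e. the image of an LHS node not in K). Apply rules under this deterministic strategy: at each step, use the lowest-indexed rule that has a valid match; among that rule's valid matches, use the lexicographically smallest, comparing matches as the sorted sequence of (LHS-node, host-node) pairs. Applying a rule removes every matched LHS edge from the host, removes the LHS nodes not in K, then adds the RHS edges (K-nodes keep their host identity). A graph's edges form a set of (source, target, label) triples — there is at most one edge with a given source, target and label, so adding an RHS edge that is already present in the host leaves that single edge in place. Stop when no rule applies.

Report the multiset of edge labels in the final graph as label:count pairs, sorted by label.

Answer: (no edges)

Steps:
start.  V:5 E:3  edges: 2-r->1 2-r->2 3-p->3
1. fire R2 via {0↦2, 1↦1}  →  V:4 E:1  edges: 3-p->3
2. fire R3 via {0↦3, 1↦1, 2↦0}  →  V:2 E:0  edges: ∅
final graph: no rule applies after step 2
NF edges: []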